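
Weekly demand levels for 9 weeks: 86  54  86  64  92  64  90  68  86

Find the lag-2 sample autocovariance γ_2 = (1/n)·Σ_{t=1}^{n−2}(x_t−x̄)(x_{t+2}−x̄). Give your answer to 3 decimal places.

124.049

Mean x̄ = (86 + 54 + 86 + 64 + 92 + 64 + 90 + 68 + 86)/9 = 76.6667
Σ_{t=1}^{7}(x_t−x̄)(x_{t+2}−x̄) = 1116.4444
γ_2 = 1116.4444 / 9 = 124.049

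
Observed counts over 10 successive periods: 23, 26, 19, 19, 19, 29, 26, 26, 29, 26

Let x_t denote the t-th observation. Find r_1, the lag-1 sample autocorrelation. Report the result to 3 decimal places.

0.330

Mean x̄ = (23 + 26 + 19 + 19 + 19 + 29 + 26 + 26 + 29 + 26)/10 = 24.2000
Numerator Σ_{t=1}^{9}(x_t−x̄)(x_{t+1}−x̄) = 46.7600
Denominator Σ(x_t−x̄)² = 141.6000
r_1 = 46.7600 / 141.6000 = 0.330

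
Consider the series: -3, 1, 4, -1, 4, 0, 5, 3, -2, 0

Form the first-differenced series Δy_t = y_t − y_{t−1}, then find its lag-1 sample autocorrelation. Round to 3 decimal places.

First differences Δy: 4, 3, -5, 5, -4, 5, -2, -5, 2
Mean of differences = 0.3333
Numerator Σ(Δy_t−Δȳ)(Δy_{t+1}−Δȳ) = -77.1111
Denominator Σ(Δy_t−Δȳ)² = 148.0000
r_1(Δy) = -77.1111 / 148.0000 = -0.521

-0.521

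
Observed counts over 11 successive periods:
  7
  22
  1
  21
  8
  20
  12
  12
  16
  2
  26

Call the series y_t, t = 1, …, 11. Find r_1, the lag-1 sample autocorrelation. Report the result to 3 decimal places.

Mean ȳ = (7 + 22 + 1 + 21 + 8 + 20 + 12 + 12 + 16 + 2 + 26)/11 = 13.3636
Numerator Σ_{t=1}^{10}(y_t−ȳ)(y_{t+1}−ȳ) = -517.0413
Denominator Σ(y_t−ȳ)² = 698.5455
r_1 = -517.0413 / 698.5455 = -0.740

-0.740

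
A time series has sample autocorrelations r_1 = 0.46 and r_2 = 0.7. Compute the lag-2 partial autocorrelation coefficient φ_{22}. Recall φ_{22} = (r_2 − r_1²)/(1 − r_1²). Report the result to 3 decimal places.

φ_{22} = (r_2 − r_1²) / (1 − r_1²)
r_1² = (0.46)² = 0.2116
Numerator = 0.7 − 0.2116 = 0.4884; denominator = 1 − 0.2116 = 0.7884
φ_{22} = 0.4884 / 0.7884 = 0.619

0.619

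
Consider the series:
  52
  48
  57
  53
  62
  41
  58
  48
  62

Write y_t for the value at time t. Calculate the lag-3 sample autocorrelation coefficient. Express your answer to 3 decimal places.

Mean ȳ = (52 + 48 + 57 + 53 + 62 + 41 + 58 + 48 + 62)/9 = 53.4444
Numerator Σ_{t=1}^{6}(y_t−ȳ)(y_{t+3}−ȳ) = -245.2593
Denominator Σ(y_t−ȳ)² = 396.2222
r_3 = -245.2593 / 396.2222 = -0.619

-0.619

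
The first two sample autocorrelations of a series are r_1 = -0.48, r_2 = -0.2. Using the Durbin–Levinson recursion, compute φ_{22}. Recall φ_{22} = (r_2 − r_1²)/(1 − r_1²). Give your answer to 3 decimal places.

φ_{22} = (r_2 − r_1²) / (1 − r_1²)
r_1² = (-0.48)² = 0.2304
Numerator = -0.2 − 0.2304 = -0.4304; denominator = 1 − 0.2304 = 0.7696
φ_{22} = -0.4304 / 0.7696 = -0.559

-0.559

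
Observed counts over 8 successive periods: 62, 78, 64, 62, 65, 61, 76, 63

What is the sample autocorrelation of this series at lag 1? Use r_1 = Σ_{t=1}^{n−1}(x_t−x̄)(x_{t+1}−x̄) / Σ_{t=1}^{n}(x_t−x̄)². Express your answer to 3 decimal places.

Mean x̄ = (62 + 78 + 64 + 62 + 65 + 61 + 76 + 63)/8 = 66.3750
Numerator Σ_{t=1}^{7}(x_t−x̄)(x_{t+1}−x̄) = -138.8906
Denominator Σ(x_t−x̄)² = 313.8750
r_1 = -138.8906 / 313.8750 = -0.443

-0.443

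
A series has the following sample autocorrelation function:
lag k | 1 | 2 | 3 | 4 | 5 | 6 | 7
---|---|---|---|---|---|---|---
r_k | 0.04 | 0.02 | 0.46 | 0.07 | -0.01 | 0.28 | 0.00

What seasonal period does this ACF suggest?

The largest autocorrelation is r_3 = 0.46, with a weaker echo at lag 6 (0.28); the remaining lags stay at or below 0.07.
The dominant spike at lag 3 indicates a seasonal period of 3.

3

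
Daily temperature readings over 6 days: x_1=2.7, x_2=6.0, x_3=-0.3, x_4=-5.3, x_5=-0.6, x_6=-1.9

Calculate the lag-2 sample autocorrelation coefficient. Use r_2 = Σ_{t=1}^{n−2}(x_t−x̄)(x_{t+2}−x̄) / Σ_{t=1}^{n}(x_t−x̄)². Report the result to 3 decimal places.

Mean x̄ = (2.7 + 6.0 − 0.3 − 5.3 − 0.6 − 1.9)/6 = 0.1000
Deviations from mean: 2.6000, 5.9000, -0.4000, -5.4000, -0.7000, -2.0000
Numerator Σ_{t=1}^{4}(x_t−x̄)(x_{t+2}−x̄) = -21.8200
Denominator Σ(x_t−x̄)² = 75.3800
r_2 = -21.8200 / 75.3800 = -0.289

-0.289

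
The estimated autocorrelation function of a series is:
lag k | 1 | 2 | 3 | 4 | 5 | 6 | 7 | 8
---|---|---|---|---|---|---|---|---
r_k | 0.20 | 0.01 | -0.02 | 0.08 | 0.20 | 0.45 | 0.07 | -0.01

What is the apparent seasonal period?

6

The largest autocorrelation is r_6 = 0.45; the remaining lags stay at or below 0.20. The elevated value at lag 1 (0.20), dropping to 0.01 at lag 2, reflects decaying short-term dependence rather than seasonality.
The dominant spike at lag 6 indicates a seasonal period of 6.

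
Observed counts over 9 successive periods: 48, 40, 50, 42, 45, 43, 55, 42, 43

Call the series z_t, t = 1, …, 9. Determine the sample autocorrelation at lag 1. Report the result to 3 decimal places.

Mean z̄ = (48 + 40 + 50 + 42 + 45 + 43 + 55 + 42 + 43)/9 = 45.3333
Numerator Σ_{t=1}^{8}(z_t−z̄)(z_{t+1}−z̄) = -99.7778
Denominator Σ(z_t−z̄)² = 184.0000
r_1 = -99.7778 / 184.0000 = -0.542

-0.542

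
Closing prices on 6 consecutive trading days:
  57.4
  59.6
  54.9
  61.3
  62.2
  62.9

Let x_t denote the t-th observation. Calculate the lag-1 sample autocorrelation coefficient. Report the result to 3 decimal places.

0.106

Mean x̄ = (57.4 + 59.6 + 54.9 + 61.3 + 62.2 + 62.9)/6 = 59.7167
Σ(x_t−x̄)(x_{t+1}−x̄) = (0.2703) + (0.5619) + (-7.6264) + (3.9319) + (7.9053) = 5.0431
Denominator Σ(x_t−x̄)² = 47.3883
r_1 = 5.0431 / 47.3883 = 0.106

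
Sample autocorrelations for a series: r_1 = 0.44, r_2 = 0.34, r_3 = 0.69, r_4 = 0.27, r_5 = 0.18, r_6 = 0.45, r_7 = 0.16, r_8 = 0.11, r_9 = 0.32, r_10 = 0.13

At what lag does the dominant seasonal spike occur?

The largest autocorrelation is r_3 = 0.69, with a weaker echo at lag 6 (0.45); the remaining lags stay at or below 0.44. The elevated value at lag 1 (0.44), dropping to 0.34 at lag 2, reflects decaying short-term dependence rather than seasonality.
The dominant spike at lag 3 indicates a seasonal period of 3.

3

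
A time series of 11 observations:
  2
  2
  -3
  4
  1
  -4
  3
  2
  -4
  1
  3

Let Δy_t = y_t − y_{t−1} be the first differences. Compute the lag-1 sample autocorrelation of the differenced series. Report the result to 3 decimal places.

First differences Δy: 0, -5, 7, -3, -5, 7, -1, -6, 5, 2
Mean of differences = 0.1000
Numerator Σ(Δy_t−Δȳ)(Δy_{t+1}−Δȳ) = -96.9100
Denominator Σ(Δy_t−Δȳ)² = 222.9000
r_1(Δy) = -96.9100 / 222.9000 = -0.435

-0.435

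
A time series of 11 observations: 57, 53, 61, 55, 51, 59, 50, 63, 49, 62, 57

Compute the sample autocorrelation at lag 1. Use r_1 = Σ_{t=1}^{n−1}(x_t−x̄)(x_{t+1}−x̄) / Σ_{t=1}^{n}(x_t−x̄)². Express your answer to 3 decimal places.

-0.739

Mean x̄ = (57 + 53 + 61 + 55 + 51 + 59 + 50 + 63 + 49 + 62 + 57)/11 = 56.0909
Numerator Σ_{t=1}^{10}(x_t−x̄)(x_{t+1}−x̄) = -177.9174
Denominator Σ(x_t−x̄)² = 240.9091
r_1 = -177.9174 / 240.9091 = -0.739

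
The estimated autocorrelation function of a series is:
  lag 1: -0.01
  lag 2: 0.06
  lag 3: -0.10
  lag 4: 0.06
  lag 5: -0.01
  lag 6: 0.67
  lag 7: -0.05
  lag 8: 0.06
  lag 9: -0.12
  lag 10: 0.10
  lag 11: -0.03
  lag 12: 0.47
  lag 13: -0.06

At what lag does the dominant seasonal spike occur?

The largest autocorrelation is r_6 = 0.67, with a weaker echo at lag 12 (0.47); the remaining lags stay at or below 0.10.
The dominant spike at lag 6 indicates a seasonal period of 6.

6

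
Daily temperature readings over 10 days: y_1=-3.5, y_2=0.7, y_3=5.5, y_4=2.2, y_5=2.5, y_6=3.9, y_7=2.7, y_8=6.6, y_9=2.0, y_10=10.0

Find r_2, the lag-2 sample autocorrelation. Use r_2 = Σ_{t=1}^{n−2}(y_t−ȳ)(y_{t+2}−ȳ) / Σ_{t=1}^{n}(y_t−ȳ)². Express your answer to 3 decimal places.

Mean ȳ = (-3.5 + 0.7 + 5.5 + 2.2 + 2.5 + 3.9 + 2.7 + 6.6 + 2.0 + 10.0)/10 = 3.2600
Numerator Σ_{t=1}^{8}(y_t−ȳ)(y_{t+2}−ȳ) = 10.9708
Denominator Σ(y_t−ȳ)² = 117.8640
r_2 = 10.9708 / 117.8640 = 0.093

0.093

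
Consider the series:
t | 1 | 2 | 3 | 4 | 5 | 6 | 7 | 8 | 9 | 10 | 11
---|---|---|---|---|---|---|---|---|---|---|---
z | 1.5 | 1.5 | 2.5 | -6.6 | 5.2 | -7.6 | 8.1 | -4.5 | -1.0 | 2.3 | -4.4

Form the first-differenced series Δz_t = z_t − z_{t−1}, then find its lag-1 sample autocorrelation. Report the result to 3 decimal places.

-0.841

First differences Δz: 0.0, 1.0, -9.1, 11.8, -12.8, 15.7, -12.6, 3.5, 3.3, -6.7
Mean of differences = -0.5900
Numerator Σ(Δz_t−Δz̄)(Δz_{t+1}−Δz̄) = -720.8361
Denominator Σ(Δz_t−Δz̄)² = 856.6890
r_1(Δz) = -720.8361 / 856.6890 = -0.841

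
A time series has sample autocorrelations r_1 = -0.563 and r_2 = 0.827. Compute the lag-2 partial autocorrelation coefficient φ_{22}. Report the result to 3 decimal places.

φ_{22} = (r_2 − r_1²) / (1 − r_1²)
r_1² = (-0.563)² = 0.316969
Numerator = 0.827 − 0.3170 = 0.5100; denominator = 1 − 0.3170 = 0.6830
φ_{22} = 0.5100 / 0.6830 = 0.747

0.747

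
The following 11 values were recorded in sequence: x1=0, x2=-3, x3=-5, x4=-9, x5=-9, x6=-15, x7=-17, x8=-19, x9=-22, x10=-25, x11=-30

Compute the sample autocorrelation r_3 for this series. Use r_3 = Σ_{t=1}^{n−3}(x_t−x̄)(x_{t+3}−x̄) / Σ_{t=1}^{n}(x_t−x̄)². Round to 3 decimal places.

Mean x̄ = (0 − 3 − 5 − 9 − 9 − 15 − 17 − 19 − 22 − 25 − 30)/11 = -14.0000
Numerator Σ_{t=1}^{8}(x_t−x̄)(x_{t+3}−x̄) = 197.0000
Denominator Σ(x_t−x̄)² = 924.0000
r_3 = 197.0000 / 924.0000 = 0.213

0.213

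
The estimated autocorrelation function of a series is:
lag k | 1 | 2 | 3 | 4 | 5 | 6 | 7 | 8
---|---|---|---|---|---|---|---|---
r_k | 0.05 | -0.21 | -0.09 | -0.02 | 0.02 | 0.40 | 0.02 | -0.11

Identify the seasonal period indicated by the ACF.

The largest autocorrelation is r_6 = 0.40; the remaining lags stay at or below 0.05.
The dominant spike at lag 6 indicates a seasonal period of 6.

6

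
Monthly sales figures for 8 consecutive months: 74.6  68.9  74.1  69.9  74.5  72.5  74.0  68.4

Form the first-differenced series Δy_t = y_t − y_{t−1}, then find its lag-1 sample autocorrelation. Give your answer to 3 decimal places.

-0.672

First differences Δy: -5.7, 5.2, -4.2, 4.6, -2.0, 1.5, -5.6
Mean of differences = -0.8857
Numerator Σ(Δy_t−Δȳ)(Δy_{t+1}−Δȳ) = -87.6673
Denominator Σ(Δy_t−Δȳ)² = 130.4486
r_1(Δy) = -87.6673 / 130.4486 = -0.672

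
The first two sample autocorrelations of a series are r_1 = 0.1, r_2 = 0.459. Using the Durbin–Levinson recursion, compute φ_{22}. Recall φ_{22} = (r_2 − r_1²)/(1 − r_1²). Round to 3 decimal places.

0.454

φ_{22} = (r_2 − r_1²) / (1 − r_1²)
r_1² = (0.1)² = 0.01
Numerator = 0.459 − 0.0100 = 0.4490; denominator = 1 − 0.0100 = 0.9900
φ_{22} = 0.4490 / 0.9900 = 0.454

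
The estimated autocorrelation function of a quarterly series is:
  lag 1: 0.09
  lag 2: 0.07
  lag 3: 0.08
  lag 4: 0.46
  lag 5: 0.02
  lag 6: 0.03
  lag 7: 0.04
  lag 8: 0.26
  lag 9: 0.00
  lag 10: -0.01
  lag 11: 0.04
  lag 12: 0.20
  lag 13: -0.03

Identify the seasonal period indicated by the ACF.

4

The largest autocorrelation is r_4 = 0.46, with weaker echoes at lags 8 (0.26) and 12 (0.20); the remaining lags stay at or below 0.09.
The dominant spike at lag 4 indicates a seasonal period of 4.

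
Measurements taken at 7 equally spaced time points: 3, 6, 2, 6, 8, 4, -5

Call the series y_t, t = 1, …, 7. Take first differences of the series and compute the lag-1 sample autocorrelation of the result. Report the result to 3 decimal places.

First differences Δy: 3, -4, 4, 2, -4, -9
Mean of differences = -1.3333
Numerator Σ(Δy_t−Δȳ)(Δy_{t+1}−Δȳ) = 3.5556
Denominator Σ(Δy_t−Δȳ)² = 131.3333
r_1(Δy) = 3.5556 / 131.3333 = 0.027

0.027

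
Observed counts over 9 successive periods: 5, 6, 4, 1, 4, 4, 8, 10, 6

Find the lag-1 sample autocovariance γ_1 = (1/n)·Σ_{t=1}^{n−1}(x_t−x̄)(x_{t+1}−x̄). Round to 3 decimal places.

Mean x̄ = (5 + 6 + 4 + 1 + 4 + 4 + 8 + 10 + 6)/9 = 5.3333
Σ_{t=1}^{8}(x_t−x̄)(x_{t+1}−x̄) = 24.2222
γ_1 = 24.2222 / 9 = 2.691

2.691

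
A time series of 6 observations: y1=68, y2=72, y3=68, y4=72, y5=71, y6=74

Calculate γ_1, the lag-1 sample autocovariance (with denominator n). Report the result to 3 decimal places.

-1.532

Mean ȳ = (68 + 72 + 68 + 72 + 71 + 74)/6 = 70.8333
Deviations: -2.8333, 1.1667, -2.8333, 1.1667, 0.1667, 3.1667
Σ_{t=1}^{5}(y_t−ȳ)(y_{t+1}−ȳ) = -9.1944
γ_1 = -9.1944 / 6 = -1.532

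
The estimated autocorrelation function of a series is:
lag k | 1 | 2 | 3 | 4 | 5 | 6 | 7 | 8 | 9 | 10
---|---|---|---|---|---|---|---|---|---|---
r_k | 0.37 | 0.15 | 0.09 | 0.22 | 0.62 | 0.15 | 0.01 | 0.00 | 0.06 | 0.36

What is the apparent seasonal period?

5

The largest autocorrelation is r_5 = 0.62; the remaining lags stay at or below 0.37. The elevated value at lag 1 (0.37), dropping to 0.15 at lag 2, reflects decaying short-term dependence rather than seasonality.
The dominant spike at lag 5 indicates a seasonal period of 5.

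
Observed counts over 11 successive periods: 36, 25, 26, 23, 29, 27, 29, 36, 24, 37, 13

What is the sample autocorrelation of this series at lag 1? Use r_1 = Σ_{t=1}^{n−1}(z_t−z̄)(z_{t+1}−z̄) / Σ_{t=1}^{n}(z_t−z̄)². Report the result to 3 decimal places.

Mean z̄ = (36 + 25 + 26 + 23 + 29 + 27 + 29 + 36 + 24 + 37 + 13)/11 = 27.7273
Numerator Σ_{t=1}^{10}(z_t−z̄)(z_{t+1}−z̄) = -208.9835
Denominator Σ(z_t−z̄)² = 490.1818
r_1 = -208.9835 / 490.1818 = -0.426

-0.426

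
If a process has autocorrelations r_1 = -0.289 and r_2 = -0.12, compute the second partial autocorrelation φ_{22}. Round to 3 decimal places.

φ_{22} = (r_2 − r_1²) / (1 − r_1²)
r_1² = (-0.289)² = 0.083521
Numerator = -0.12 − 0.0835 = -0.2035; denominator = 1 − 0.0835 = 0.9165
φ_{22} = -0.2035 / 0.9165 = -0.222

-0.222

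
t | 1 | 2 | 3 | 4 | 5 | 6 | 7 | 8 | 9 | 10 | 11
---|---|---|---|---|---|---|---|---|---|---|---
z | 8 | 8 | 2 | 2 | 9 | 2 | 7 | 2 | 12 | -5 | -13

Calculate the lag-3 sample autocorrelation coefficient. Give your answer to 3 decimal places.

Mean z̄ = (8 + 8 + 2 + 2 + 9 + 2 + 7 + 2 + 12 − 5 − 13)/11 = 3.0909
Numerator Σ_{t=1}^{8}(z_t−z̄)(z_{t+3}−z̄) = -9.6612
Denominator Σ(z_t−z̄)² = 506.9091
r_3 = -9.6612 / 506.9091 = -0.019

-0.019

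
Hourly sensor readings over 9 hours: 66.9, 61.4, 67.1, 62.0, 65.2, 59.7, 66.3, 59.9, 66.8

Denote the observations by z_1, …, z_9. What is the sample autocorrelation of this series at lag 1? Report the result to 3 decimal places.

Mean z̄ = (66.9 + 61.4 + 67.1 + 62.0 + 65.2 + 59.7 + 66.3 + 59.9 + 66.8)/9 = 63.9222
Numerator Σ_{t=1}^{8}(z_t−z̄)(z_{t+1}−z̄) = -60.6638
Denominator Σ(z_t−z̄)² = 78.5956
r_1 = -60.6638 / 78.5956 = -0.772

-0.772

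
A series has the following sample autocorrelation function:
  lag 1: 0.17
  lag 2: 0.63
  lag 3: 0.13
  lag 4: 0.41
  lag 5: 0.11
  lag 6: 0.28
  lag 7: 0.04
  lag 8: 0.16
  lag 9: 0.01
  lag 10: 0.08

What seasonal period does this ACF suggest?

2

The largest autocorrelation is r_2 = 0.63, with weaker echoes at lags 4 (0.41) and 6 (0.28); the remaining lags stay at or below 0.17.
The dominant spike at lag 2 indicates a seasonal period of 2.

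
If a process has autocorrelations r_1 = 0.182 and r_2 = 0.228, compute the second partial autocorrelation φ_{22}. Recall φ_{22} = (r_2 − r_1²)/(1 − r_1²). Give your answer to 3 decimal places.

φ_{22} = (r_2 − r_1²) / (1 − r_1²)
r_1² = (0.182)² = 0.033124
Numerator = 0.228 − 0.0331 = 0.1949; denominator = 1 − 0.0331 = 0.9669
φ_{22} = 0.1949 / 0.9669 = 0.202

0.202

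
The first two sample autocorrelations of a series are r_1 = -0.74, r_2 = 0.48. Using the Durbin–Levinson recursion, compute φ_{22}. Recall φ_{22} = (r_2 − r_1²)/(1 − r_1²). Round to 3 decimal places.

-0.149

φ_{22} = (r_2 − r_1²) / (1 − r_1²)
r_1² = (-0.74)² = 0.5476
Numerator = 0.48 − 0.5476 = -0.0676; denominator = 1 − 0.5476 = 0.4524
φ_{22} = -0.0676 / 0.4524 = -0.149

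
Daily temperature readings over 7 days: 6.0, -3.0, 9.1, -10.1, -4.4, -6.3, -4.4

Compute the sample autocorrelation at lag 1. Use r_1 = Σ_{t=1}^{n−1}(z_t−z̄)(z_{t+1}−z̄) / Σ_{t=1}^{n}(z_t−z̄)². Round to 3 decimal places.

-0.241

Mean z̄ = (6.0 − 3.0 + 9.1 − 10.1 − 4.4 − 6.3 − 4.4)/7 = -1.8714
Deviations from mean: 7.8714, -1.1286, 10.9714, -8.2286, -2.5286, -4.4286, -2.5286
Numerator Σ_{t=1}^{6}(z_t−z̄)(z_{t+1}−z̄) = -68.3422
Denominator Σ(z_t−z̄)² = 283.7143
r_1 = -68.3422 / 283.7143 = -0.241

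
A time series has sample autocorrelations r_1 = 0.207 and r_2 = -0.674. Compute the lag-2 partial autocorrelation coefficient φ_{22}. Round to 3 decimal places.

-0.749

φ_{22} = (r_2 − r_1²) / (1 − r_1²)
r_1² = (0.207)² = 0.042849
Numerator = -0.674 − 0.0428 = -0.7168; denominator = 1 − 0.0428 = 0.9572
φ_{22} = -0.7168 / 0.9572 = -0.749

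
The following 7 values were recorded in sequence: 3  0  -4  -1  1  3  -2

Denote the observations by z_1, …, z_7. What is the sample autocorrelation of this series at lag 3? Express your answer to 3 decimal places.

Mean z̄ = (3 + 0 − 4 − 1 + 1 + 3 − 2)/7 = 0.0000
Deviations from mean: 3.0000, 0.0000, -4.0000, -1.0000, 1.0000, 3.0000, -2.0000
Numerator Σ_{t=1}^{4}(z_t−z̄)(z_{t+3}−z̄) = -13.0000
Denominator Σ(z_t−z̄)² = 40.0000
r_3 = -13.0000 / 40.0000 = -0.325

-0.325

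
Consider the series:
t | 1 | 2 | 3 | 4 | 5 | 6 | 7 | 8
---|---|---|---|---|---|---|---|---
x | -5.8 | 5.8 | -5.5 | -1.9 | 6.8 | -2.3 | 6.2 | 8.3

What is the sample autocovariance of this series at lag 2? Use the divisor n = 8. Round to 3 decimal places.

Mean x̄ = (-5.8 + 5.8 − 5.5 − 1.9 + 6.8 − 2.3 + 6.2 + 8.3)/8 = 1.4500
Deviations: -7.2500, 4.3500, -6.9500, -3.3500, 5.3500, -3.7500, 4.7500, 6.8500
Σ_{t=1}^{6}(x_t−x̄)(x_{t+2}−x̄) = 10.9200
γ_2 = 10.9200 / 8 = 1.365

1.365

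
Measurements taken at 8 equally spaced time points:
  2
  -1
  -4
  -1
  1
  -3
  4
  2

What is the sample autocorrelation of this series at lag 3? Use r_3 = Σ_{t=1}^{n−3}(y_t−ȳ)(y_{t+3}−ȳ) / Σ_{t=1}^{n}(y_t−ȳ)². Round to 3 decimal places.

Mean ȳ = (2 − 1 − 4 − 1 + 1 − 3 + 4 + 2)/8 = 0.0000
Deviations from mean: 2.0000, -1.0000, -4.0000, -1.0000, 1.0000, -3.0000, 4.0000, 2.0000
Σ(y_t−ȳ)(y_{t+3}−ȳ) = (-2.0000) + (-1.0000) + (12.0000) + (-4.0000) + (2.0000) = 7.0000
Denominator Σ(y_t−ȳ)² = 52.0000
r_3 = 7.0000 / 52.0000 = 0.135

0.135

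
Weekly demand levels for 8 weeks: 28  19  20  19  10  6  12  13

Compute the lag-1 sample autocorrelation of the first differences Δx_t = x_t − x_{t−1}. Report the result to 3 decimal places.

-0.014

First differences Δx: -9, 1, -1, -9, -4, 6, 1
Mean of differences = -2.1429
Numerator Σ(Δx_t−Δx̄)(Δx_{t+1}−Δx̄) = -2.5918
Denominator Σ(Δx_t−Δx̄)² = 184.8571
r_1(Δx) = -2.5918 / 184.8571 = -0.014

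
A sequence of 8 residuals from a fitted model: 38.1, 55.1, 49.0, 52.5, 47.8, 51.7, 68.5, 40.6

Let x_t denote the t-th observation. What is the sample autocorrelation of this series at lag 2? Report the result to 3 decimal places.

Mean x̄ = (38.1 + 55.1 + 49.0 + 52.5 + 47.8 + 51.7 + 68.5 + 40.6)/8 = 50.4125
Deviations from mean: -12.3125, 4.6875, -1.4125, 2.0875, -2.6125, 1.2875, 18.0875, -9.8125
Numerator Σ_{t=1}^{6}(x_t−x̄)(x_{t+2}−x̄) = -26.3328
Denominator Σ(x_t−x̄)² = 611.8488
r_2 = -26.3328 / 611.8488 = -0.043

-0.043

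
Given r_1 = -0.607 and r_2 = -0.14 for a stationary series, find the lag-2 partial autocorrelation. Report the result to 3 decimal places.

-0.805

φ_{22} = (r_2 − r_1²) / (1 − r_1²)
r_1² = (-0.607)² = 0.368449
Numerator = -0.14 − 0.3684 = -0.5084; denominator = 1 − 0.3684 = 0.6316
φ_{22} = -0.5084 / 0.6316 = -0.805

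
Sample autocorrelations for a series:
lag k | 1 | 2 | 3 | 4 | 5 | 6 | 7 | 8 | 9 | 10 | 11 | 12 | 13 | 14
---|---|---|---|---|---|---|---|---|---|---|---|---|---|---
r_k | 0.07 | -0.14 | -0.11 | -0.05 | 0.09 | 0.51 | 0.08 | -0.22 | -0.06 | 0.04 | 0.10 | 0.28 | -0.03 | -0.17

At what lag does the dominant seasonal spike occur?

6

The largest autocorrelation is r_6 = 0.51, with a weaker echo at lag 12 (0.28); the remaining lags stay at or below 0.10.
The dominant spike at lag 6 indicates a seasonal period of 6.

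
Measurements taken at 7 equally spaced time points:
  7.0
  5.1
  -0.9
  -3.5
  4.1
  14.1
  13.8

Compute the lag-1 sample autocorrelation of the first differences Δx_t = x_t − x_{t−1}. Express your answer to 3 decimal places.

0.350

First differences Δx: -1.9, -6.0, -2.6, 7.6, 10.0, -0.3
Mean of differences = 1.1333
Numerator Σ(Δx_t−Δx̄)(Δx_{t+1}−Δx̄) = 68.7556
Denominator Σ(Δx_t−Δx̄)² = 196.5133
r_1(Δx) = 68.7556 / 196.5133 = 0.350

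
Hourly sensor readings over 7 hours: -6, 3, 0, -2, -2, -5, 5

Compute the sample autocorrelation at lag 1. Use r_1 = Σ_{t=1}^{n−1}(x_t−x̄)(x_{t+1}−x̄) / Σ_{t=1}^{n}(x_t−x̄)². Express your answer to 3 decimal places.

Mean x̄ = (-6 + 3 + 0 − 2 − 2 − 5 + 5)/7 = -1.0000
Deviations from mean: -5.0000, 4.0000, 1.0000, -1.0000, -1.0000, -4.0000, 6.0000
Σ(x_t−x̄)(x_{t+1}−x̄) = (-20.0000) + (4.0000) + (-1.0000) + (1.0000) + (4.0000) + (-24.0000) = -36.0000
Denominator Σ(x_t−x̄)² = 96.0000
r_1 = -36.0000 / 96.0000 = -0.375

-0.375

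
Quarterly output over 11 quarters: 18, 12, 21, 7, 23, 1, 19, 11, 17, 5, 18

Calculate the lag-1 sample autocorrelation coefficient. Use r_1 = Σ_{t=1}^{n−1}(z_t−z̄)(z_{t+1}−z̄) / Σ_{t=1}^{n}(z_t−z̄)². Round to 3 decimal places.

Mean z̄ = (18 + 12 + 21 + 7 + 23 + 1 + 19 + 11 + 17 + 5 + 18)/11 = 13.8182
Numerator Σ_{t=1}^{10}(z_t−z̄)(z_{t+1}−z̄) = -404.8512
Denominator Σ(z_t−z̄)² = 507.6364
r_1 = -404.8512 / 507.6364 = -0.798

-0.798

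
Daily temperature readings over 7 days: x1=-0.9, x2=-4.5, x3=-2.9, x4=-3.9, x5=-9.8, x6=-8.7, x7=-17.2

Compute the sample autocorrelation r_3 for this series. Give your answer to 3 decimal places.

-0.148

Mean x̄ = (-0.9 − 4.5 − 2.9 − 3.9 − 9.8 − 8.7 − 17.2)/7 = -6.8429
Deviations from mean: 5.9429, 2.3429, 3.9429, 2.9429, -2.9571, -1.8571, -10.3571
Σ(x_t−x̄)(x_{t+3}−x̄) = (17.4890) + (-6.9282) + (-7.3224) + (-30.4796) = -27.2412
Denominator Σ(x_t−x̄)² = 184.4771
r_3 = -27.2412 / 184.4771 = -0.148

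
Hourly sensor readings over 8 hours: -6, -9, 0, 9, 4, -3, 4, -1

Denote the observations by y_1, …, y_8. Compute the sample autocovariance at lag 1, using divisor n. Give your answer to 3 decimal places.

Mean ȳ = (-6 − 9 + 0 + 9 + 4 − 3 + 4 − 1)/8 = -0.2500
Deviations: -5.7500, -8.7500, 0.2500, 9.2500, 4.2500, -2.7500, 4.2500, -0.7500
Σ_{t=1}^{7}(y_t−ȳ)(y_{t+1}−ȳ) = 63.1875
γ_1 = 63.1875 / 8 = 7.898

7.898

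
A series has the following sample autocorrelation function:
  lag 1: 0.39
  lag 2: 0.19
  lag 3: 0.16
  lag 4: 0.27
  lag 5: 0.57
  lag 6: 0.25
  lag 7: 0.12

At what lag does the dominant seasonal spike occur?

The largest autocorrelation is r_5 = 0.57; the remaining lags stay at or below 0.39. The elevated value at lag 1 (0.39), dropping to 0.19 at lag 2, reflects decaying short-term dependence rather than seasonality.
The dominant spike at lag 5 indicates a seasonal period of 5.

5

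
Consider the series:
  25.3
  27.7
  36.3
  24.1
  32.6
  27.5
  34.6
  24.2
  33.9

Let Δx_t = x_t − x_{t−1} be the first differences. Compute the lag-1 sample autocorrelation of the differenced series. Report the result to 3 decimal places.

First differences Δx: 2.4, 8.6, -12.2, 8.5, -5.1, 7.1, -10.4, 9.7
Mean of differences = 1.0750
Numerator Σ(Δx_t−Δx̄)(Δx_{t+1}−Δx̄) = -439.6531
Denominator Σ(Δx_t−Δx̄)² = 570.2350
r_1(Δx) = -439.6531 / 570.2350 = -0.771

-0.771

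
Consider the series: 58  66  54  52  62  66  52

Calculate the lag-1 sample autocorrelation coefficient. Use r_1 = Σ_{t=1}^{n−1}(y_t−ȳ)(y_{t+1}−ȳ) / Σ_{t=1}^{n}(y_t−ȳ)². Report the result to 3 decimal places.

-0.235

Mean ȳ = (58 + 66 + 54 + 52 + 62 + 66 + 52)/7 = 58.5714
Σ(y_t−ȳ)(y_{t+1}−ȳ) = (-4.2449) + (-33.9592) + (30.0408) + (-22.5306) + (25.4694) + (-48.8163) = -54.0408
Denominator Σ(y_t−ȳ)² = 229.7143
r_1 = -54.0408 / 229.7143 = -0.235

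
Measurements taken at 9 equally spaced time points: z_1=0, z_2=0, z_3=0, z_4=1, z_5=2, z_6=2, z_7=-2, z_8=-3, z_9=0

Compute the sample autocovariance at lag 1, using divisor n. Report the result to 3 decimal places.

Mean z̄ = (0 + 0 + 0 + 1 + 2 + 2 − 2 − 3 + 0)/9 = 0.0000
Σ_{t=1}^{8}(z_t−z̄)(z_{t+1}−z̄) = 8.0000
γ_1 = 8.0000 / 9 = 0.889

0.889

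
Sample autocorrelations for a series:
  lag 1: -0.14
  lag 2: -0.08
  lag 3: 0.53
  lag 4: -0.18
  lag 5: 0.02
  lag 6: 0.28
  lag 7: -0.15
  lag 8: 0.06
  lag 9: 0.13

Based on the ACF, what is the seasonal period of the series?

The largest autocorrelation is r_3 = 0.53, with a weaker echo at lag 6 (0.28); the remaining lags stay at or below 0.13.
The dominant spike at lag 3 indicates a seasonal period of 3.

3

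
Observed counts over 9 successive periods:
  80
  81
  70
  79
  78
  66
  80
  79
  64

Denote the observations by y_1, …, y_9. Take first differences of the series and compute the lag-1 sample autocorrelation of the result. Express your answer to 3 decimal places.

First differences Δy: 1, -11, 9, -1, -12, 14, -1, -15
Mean of differences = -2.0000
Numerator Σ(Δy_t−Δȳ)(Δy_{t+1}−Δȳ) = -282.0000
Denominator Σ(Δy_t−Δȳ)² = 738.0000
r_1(Δy) = -282.0000 / 738.0000 = -0.382

-0.382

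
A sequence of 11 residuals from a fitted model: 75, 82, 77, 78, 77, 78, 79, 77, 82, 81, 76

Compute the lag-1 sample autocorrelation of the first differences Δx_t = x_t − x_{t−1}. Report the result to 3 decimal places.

First differences Δx: 7, -5, 1, -1, 1, 1, -2, 5, -1, -5
Mean of differences = 0.1000
Numerator Σ(Δx_t−Δx̄)(Δx_{t+1}−Δx̄) = -52.9100
Denominator Σ(Δx_t−Δx̄)² = 132.9000
r_1(Δx) = -52.9100 / 132.9000 = -0.398

-0.398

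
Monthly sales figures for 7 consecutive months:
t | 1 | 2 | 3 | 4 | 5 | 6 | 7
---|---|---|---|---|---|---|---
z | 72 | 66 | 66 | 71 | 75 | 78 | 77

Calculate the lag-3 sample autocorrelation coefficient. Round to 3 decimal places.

Mean z̄ = (72 + 66 + 66 + 71 + 75 + 78 + 77)/7 = 72.1429
Σ(z_t−z̄)(z_{t+3}−z̄) = (0.1633) + (-17.5510) + (-35.9796) + (-5.5510) = -58.9184
Denominator Σ(z_t−z̄)² = 142.8571
r_3 = -58.9184 / 142.8571 = -0.412

-0.412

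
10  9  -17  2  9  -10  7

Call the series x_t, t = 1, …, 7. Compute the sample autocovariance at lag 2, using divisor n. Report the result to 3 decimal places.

-36.787

Mean x̄ = (10 + 9 − 17 + 2 + 9 − 10 + 7)/7 = 1.4286
Deviations: 8.5714, 7.5714, -18.4286, 0.5714, 7.5714, -11.4286, 5.5714
Σ_{t=1}^{5}(x_t−x̄)(x_{t+2}−x̄) = -257.5102
γ_2 = -257.5102 / 7 = -36.787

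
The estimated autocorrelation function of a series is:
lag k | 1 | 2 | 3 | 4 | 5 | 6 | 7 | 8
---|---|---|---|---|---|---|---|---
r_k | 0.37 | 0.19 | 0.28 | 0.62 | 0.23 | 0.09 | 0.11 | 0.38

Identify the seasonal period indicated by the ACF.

The largest autocorrelation is r_4 = 0.62, with a weaker echo at lag 8 (0.38); the remaining lags stay at or below 0.37. The elevated value at lag 1 (0.37), dropping to 0.19 at lag 2, reflects decaying short-term dependence rather than seasonality.
The dominant spike at lag 4 indicates a seasonal period of 4.

4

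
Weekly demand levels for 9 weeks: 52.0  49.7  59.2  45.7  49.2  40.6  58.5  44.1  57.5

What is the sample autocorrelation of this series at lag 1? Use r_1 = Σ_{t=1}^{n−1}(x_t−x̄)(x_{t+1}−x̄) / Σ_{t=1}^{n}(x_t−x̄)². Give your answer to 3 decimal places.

-0.577

Mean x̄ = (52.0 + 49.7 + 59.2 + 45.7 + 49.2 + 40.6 + 58.5 + 44.1 + 57.5)/9 = 50.7222
Numerator Σ_{t=1}^{8}(x_t−x̄)(x_{t+1}−x̄) = -204.6149
Denominator Σ(x_t−x̄)² = 354.8356
r_1 = -204.6149 / 354.8356 = -0.577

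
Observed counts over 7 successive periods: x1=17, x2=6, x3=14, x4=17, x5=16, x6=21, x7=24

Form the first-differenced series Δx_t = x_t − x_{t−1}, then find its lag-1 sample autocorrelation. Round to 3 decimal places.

-0.344

First differences Δx: -11, 8, 3, -1, 5, 3
Mean of differences = 1.1667
Numerator Σ(Δx_t−Δx̄)(Δx_{t+1}−Δx̄) = -75.8611
Denominator Σ(Δx_t−Δx̄)² = 220.8333
r_1(Δx) = -75.8611 / 220.8333 = -0.344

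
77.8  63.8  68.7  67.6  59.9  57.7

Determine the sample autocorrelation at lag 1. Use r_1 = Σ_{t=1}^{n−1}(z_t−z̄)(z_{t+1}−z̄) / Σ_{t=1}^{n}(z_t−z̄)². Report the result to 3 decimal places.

Mean z̄ = (77.8 + 63.8 + 68.7 + 67.6 + 59.9 + 57.7)/6 = 65.9167
Σ(z_t−z̄)(z_{t+1}−z̄) = (-25.1531) + (-5.8914) + (4.6853) + (-10.1281) + (49.4369) = 12.9497
Denominator Σ(z_t−z̄)² = 259.9883
r_1 = 12.9497 / 259.9883 = 0.050

0.050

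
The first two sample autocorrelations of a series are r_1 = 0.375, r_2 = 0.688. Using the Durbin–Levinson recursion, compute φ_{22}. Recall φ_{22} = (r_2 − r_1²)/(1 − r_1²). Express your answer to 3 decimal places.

φ_{22} = (r_2 − r_1²) / (1 − r_1²)
r_1² = (0.375)² = 0.140625
Numerator = 0.688 − 0.1406 = 0.5474; denominator = 1 − 0.1406 = 0.8594
φ_{22} = 0.5474 / 0.8594 = 0.637

0.637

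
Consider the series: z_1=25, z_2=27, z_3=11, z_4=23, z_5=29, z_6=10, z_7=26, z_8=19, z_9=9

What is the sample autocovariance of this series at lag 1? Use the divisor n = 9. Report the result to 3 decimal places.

-19.162

Mean z̄ = (25 + 27 + 11 + 23 + 29 + 10 + 26 + 19 + 9)/9 = 19.8889
Σ_{t=1}^{8}(z_t−z̄)(z_{t+1}−z̄) = -172.4568
γ_1 = -172.4568 / 9 = -19.162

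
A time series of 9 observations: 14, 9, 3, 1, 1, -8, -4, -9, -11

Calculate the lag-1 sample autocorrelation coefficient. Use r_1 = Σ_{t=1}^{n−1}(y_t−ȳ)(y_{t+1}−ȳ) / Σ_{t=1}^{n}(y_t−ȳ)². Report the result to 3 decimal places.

Mean ȳ = (14 + 9 + 3 + 1 + 1 − 8 − 4 − 9 − 11)/9 = -0.4444
Numerator Σ_{t=1}^{8}(y_t−ȳ)(y_{t+1}−ȳ) = 312.6914
Denominator Σ(y_t−ȳ)² = 568.2222
r_1 = 312.6914 / 568.2222 = 0.550

0.550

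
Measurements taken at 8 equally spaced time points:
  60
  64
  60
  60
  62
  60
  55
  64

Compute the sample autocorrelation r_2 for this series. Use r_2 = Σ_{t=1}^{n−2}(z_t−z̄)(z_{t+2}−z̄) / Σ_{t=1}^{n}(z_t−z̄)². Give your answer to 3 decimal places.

Mean z̄ = (60 + 64 + 60 + 60 + 62 + 60 + 55 + 64)/8 = 60.6250
Deviations from mean: -0.6250, 3.3750, -0.6250, -0.6250, 1.3750, -0.6250, -5.6250, 3.3750
Σ(z_t−z̄)(z_{t+2}−z̄) = (0.3906) + (-2.1094) + (-0.8594) + (0.3906) + (-7.7344) + (-2.1094) = -12.0313
Denominator Σ(z_t−z̄)² = 57.8750
r_2 = -12.0313 / 57.8750 = -0.208

-0.208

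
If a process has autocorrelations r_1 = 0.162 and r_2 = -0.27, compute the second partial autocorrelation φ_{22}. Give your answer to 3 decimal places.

-0.304

φ_{22} = (r_2 − r_1²) / (1 − r_1²)
r_1² = (0.162)² = 0.026244
Numerator = -0.27 − 0.0262 = -0.2962; denominator = 1 − 0.0262 = 0.9738
φ_{22} = -0.2962 / 0.9738 = -0.304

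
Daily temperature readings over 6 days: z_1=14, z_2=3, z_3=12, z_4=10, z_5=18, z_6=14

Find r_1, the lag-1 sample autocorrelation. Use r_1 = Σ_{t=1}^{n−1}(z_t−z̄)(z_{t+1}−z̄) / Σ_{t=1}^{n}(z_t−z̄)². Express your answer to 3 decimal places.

-0.146

Mean z̄ = (14 + 3 + 12 + 10 + 18 + 14)/6 = 11.8333
Deviations from mean: 2.1667, -8.8333, 0.1667, -1.8333, 6.1667, 2.1667
Numerator Σ_{t=1}^{5}(z_t−z̄)(z_{t+1}−z̄) = -18.8611
Denominator Σ(z_t−z̄)² = 128.8333
r_1 = -18.8611 / 128.8333 = -0.146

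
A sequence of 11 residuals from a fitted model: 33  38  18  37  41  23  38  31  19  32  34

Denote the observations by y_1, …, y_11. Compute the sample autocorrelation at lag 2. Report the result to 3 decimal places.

Mean ȳ = (33 + 38 + 18 + 37 + 41 + 23 + 38 + 31 + 19 + 32 + 34)/11 = 31.2727
Numerator Σ_{t=1}^{9}(y_t−ȳ)(y_{t+2}−ȳ) = -209.4215
Denominator Σ(y_t−ȳ)² = 624.1818
r_2 = -209.4215 / 624.1818 = -0.336

-0.336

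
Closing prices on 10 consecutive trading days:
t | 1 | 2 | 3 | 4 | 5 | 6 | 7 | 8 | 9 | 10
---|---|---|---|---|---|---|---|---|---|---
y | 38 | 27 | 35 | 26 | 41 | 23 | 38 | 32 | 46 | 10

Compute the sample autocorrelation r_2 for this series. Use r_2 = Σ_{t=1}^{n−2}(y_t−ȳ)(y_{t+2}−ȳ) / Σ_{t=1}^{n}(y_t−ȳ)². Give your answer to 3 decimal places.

Mean ȳ = (38 + 27 + 35 + 26 + 41 + 23 + 38 + 32 + 46 + 10)/10 = 31.6000
Numerator Σ_{t=1}^{8}(y_t−ȳ)(y_{t+2}−ȳ) = 267.8800
Denominator Σ(y_t−ȳ)² = 982.4000
r_2 = 267.8800 / 982.4000 = 0.273

0.273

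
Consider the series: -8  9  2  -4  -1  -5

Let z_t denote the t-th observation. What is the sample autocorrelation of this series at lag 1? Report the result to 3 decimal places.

-0.259

Mean z̄ = (-8 + 9 + 2 − 4 − 1 − 5)/6 = -1.1667
Deviations from mean: -6.8333, 10.1667, 3.1667, -2.8333, 0.1667, -3.8333
Numerator Σ_{t=1}^{5}(z_t−z̄)(z_{t+1}−z̄) = -47.3611
Denominator Σ(z_t−z̄)² = 182.8333
r_1 = -47.3611 / 182.8333 = -0.259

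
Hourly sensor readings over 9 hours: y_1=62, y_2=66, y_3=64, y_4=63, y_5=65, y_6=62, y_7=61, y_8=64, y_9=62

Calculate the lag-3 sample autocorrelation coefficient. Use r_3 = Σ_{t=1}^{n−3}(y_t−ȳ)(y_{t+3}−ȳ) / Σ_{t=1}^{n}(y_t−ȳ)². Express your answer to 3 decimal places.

Mean ȳ = (62 + 66 + 64 + 63 + 65 + 62 + 61 + 64 + 62)/9 = 63.2222
Numerator Σ_{t=1}^{6}(y_t−ȳ)(y_{t+3}−ȳ) = 7.6296
Denominator Σ(y_t−ȳ)² = 21.5556
r_3 = 7.6296 / 21.5556 = 0.354

0.354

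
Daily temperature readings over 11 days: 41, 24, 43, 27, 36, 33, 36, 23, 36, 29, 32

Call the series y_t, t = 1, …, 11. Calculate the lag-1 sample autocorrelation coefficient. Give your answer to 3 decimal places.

-0.733

Mean ȳ = (41 + 24 + 43 + 27 + 36 + 33 + 36 + 23 + 36 + 29 + 32)/11 = 32.7273
Numerator Σ_{t=1}^{10}(y_t−ȳ)(y_{t+1}−ȳ) = -310.8017
Denominator Σ(y_t−ȳ)² = 424.1818
r_1 = -310.8017 / 424.1818 = -0.733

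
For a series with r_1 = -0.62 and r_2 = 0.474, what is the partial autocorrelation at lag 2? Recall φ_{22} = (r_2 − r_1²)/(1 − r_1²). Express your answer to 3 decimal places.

φ_{22} = (r_2 − r_1²) / (1 − r_1²)
r_1² = (-0.62)² = 0.3844
Numerator = 0.474 − 0.3844 = 0.0896; denominator = 1 − 0.3844 = 0.6156
φ_{22} = 0.0896 / 0.6156 = 0.146

0.146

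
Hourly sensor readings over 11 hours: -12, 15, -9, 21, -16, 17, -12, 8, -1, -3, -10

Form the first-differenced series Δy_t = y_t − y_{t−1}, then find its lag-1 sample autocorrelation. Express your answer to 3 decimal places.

-0.891

First differences Δy: 27, -24, 30, -37, 33, -29, 20, -9, -2, -7
Mean of differences = 0.2000
Numerator Σ(Δy_t−Δȳ)(Δy_{t+1}−Δȳ) = -5380.4400
Denominator Σ(Δy_t−Δȳ)² = 6037.6000
r_1(Δy) = -5380.4400 / 6037.6000 = -0.891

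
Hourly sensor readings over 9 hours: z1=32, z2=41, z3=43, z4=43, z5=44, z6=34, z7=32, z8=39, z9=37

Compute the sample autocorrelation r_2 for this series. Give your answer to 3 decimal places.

-0.224

Mean z̄ = (32 + 41 + 43 + 43 + 44 + 34 + 32 + 39 + 37)/9 = 38.3333
Σ(z_t−z̄)(z_{t+2}−z̄) = (-29.5556) + (12.4444) + (26.4444) + (-20.2222) + (-35.8889) + (-2.8889) + (8.4444) = -41.2222
Denominator Σ(z_t−z̄)² = 184.0000
r_2 = -41.2222 / 184.0000 = -0.224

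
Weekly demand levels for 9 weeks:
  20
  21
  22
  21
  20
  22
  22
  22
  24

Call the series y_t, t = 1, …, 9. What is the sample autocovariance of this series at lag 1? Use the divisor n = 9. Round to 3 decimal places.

0.225

Mean ȳ = (20 + 21 + 22 + 21 + 20 + 22 + 22 + 22 + 24)/9 = 21.5556
Σ_{t=1}^{8}(y_t−ȳ)(y_{t+1}−ȳ) = 2.0247
γ_1 = 2.0247 / 9 = 0.225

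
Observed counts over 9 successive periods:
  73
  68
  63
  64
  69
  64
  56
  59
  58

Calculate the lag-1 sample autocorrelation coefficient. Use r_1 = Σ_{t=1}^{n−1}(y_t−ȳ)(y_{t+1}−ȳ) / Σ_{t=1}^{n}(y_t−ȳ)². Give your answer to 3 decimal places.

0.407

Mean ȳ = (73 + 68 + 63 + 64 + 69 + 64 + 56 + 59 + 58)/9 = 63.7778
Numerator Σ_{t=1}^{8}(y_t−ȳ)(y_{t+1}−ȳ) = 100.8395
Denominator Σ(y_t−ȳ)² = 247.5556
r_1 = 100.8395 / 247.5556 = 0.407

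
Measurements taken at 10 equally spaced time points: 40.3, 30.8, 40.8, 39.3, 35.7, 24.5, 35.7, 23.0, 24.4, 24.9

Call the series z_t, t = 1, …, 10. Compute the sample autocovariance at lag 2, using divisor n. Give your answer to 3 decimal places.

15.947

Mean z̄ = (40.3 + 30.8 + 40.8 + 39.3 + 35.7 + 24.5 + 35.7 + 23.0 + 24.4 + 24.9)/10 = 31.9400
Σ_{t=1}^{8}(z_t−z̄)(z_{t+2}−z̄) = 159.4728
γ_2 = 159.4728 / 10 = 15.947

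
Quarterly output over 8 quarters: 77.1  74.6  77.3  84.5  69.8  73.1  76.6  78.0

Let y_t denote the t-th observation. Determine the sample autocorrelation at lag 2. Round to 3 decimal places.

-0.419

Mean ȳ = (77.1 + 74.6 + 77.3 + 84.5 + 69.8 + 73.1 + 76.6 + 78.0)/8 = 76.3750
Deviations from mean: 0.7250, -1.7750, 0.9250, 8.1250, -6.5750, -3.2750, 0.2250, 1.6250
Σ(y_t−ȳ)(y_{t+2}−ȳ) = (0.6706) + (-14.4219) + (-6.0819) + (-26.6094) + (-1.4794) + (-5.3219) = -53.2438
Denominator Σ(y_t−ȳ)² = 127.1950
r_2 = -53.2438 / 127.1950 = -0.419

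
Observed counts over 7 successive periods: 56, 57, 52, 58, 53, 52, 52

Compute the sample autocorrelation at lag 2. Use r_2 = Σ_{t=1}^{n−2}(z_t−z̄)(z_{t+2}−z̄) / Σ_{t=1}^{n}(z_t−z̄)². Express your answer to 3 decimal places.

0.086

Mean z̄ = (56 + 57 + 52 + 58 + 53 + 52 + 52)/7 = 54.2857
Deviations from mean: 1.7143, 2.7143, -2.2857, 3.7143, -1.2857, -2.2857, -2.2857
Σ(z_t−z̄)(z_{t+2}−z̄) = (-3.9184) + (10.0816) + (2.9388) + (-8.4898) + (2.9388) = 3.5510
Denominator Σ(z_t−z̄)² = 41.4286
r_2 = 3.5510 / 41.4286 = 0.086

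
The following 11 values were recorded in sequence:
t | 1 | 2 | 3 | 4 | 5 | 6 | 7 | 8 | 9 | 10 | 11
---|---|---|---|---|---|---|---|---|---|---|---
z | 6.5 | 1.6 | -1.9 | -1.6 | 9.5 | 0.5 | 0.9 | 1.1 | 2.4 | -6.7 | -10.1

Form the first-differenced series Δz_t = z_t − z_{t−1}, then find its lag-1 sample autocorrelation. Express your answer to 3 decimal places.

First differences Δz: -4.9, -3.5, 0.3, 11.1, -9.0, 0.4, 0.2, 1.3, -9.1, -3.4
Mean of differences = -1.6600
Numerator Σ(Δz_t−Δz̄)(Δz_{t+1}−Δz̄) = -81.1536
Denominator Σ(Δz_t−Δz̄)² = 309.2640
r_1(Δz) = -81.1536 / 309.2640 = -0.262

-0.262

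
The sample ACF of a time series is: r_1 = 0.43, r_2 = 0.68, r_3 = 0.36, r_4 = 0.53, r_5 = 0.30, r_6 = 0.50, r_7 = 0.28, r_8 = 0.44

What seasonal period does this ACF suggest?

The largest autocorrelation is r_2 = 0.68, with weaker echoes at lags 4 (0.53), 6 (0.50) and 8 (0.44); the remaining lags stay at or below 0.43.
The dominant spike at lag 2 indicates a seasonal period of 2.

2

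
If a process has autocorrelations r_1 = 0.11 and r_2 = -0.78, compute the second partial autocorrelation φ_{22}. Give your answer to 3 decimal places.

φ_{22} = (r_2 − r_1²) / (1 − r_1²)
r_1² = (0.11)² = 0.0121
Numerator = -0.78 − 0.0121 = -0.7921; denominator = 1 − 0.0121 = 0.9879
φ_{22} = -0.7921 / 0.9879 = -0.802

-0.802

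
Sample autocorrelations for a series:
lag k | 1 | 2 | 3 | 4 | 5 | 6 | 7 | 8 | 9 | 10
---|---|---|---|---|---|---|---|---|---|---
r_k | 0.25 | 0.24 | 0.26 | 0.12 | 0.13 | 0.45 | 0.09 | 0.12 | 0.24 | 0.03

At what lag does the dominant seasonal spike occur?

6

The largest autocorrelation is r_6 = 0.45; the remaining lags stay at or below 0.26. The elevated value at lag 1 (0.25), dropping to 0.24 at lag 2, reflects decaying short-term dependence rather than seasonality.
The dominant spike at lag 6 indicates a seasonal period of 6.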